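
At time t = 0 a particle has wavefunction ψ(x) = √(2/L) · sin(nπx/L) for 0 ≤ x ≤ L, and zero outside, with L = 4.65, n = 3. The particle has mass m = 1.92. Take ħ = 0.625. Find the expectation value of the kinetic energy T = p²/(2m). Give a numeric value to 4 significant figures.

0.4179

T = −(ħ²/2m) d²/dx², so ⟨T⟩ = −(ħ²/2m) ∫ ψ*·ψ'' dx; with m = 1.92.
d/dx sin(nπx/L) = (nπ/L)·cos(nπx/L) and d²/dx² sin(nπx/L) = −(nπ/L)²·sin(nπx/L); on 0 ≤ x ≤ L, ∫sin²(nπx/L) dx = L/2 and ∫sin(nπx/L)·cos(nπx/L) dx = 0.
⟨T⟩ = 0.41789.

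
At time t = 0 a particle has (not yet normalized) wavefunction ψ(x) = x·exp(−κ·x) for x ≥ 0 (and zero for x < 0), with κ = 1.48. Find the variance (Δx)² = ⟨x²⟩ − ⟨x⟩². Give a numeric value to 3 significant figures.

0.342

Compute ⟨x⟩ and ⟨x²⟩ separately, then (Δx)² = ⟨x²⟩ − ⟨x⟩².
Every integrand reduces to terms xʲ·e^(−2κx) on [0, ∞); use ∫₀^∞ xʲ·e^(−2κx) dx = j!/(2κ)^(j+1).
Normalization: ∫|ψ|² dx = 0.077118.
⟨x⟩ = 1.0135 and ⟨x²⟩ = 1.3696.
(Δx)² = 1.3696 − (1.0135)² = 0.34240.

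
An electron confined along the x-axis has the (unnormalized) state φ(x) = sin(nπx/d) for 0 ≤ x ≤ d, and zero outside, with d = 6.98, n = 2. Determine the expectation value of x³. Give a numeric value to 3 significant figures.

⟨x³⟩ = ∫ x³·|φ|² dx / ∫|φ|² dx (integrals over the domain).
With sin²θ = (1 − cos2θ)/2 on 0 ≤ x ≤ d: ∫sin²(nπx/d) dx = d/2, ∫x·sin²(nπx/d) dx = d²/4, ∫x²·sin²(nπx/d) dx = d³·(1/6 − 1/(4n²π²)); higher powers xᵏ the same way, integrating xᵏ·cos(2nπx/d) by parts.
State is unnormalized: ∫|φ|² dx = 3.4900, and ∫φ*·x³·φ dx = 274.16, so ⟨x³⟩ = 274.16 / 3.4900.
⟨x³⟩ = 78.557.

78.6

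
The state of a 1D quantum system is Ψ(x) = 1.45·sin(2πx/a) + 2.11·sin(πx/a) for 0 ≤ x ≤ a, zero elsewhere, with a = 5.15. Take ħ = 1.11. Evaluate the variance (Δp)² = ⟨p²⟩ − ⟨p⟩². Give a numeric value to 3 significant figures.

0.900

Compute ⟨p⟩ and ⟨p²⟩ separately; (Δp)² = ⟨p²⟩ − ⟨p⟩².
d²/dx² sin(jπx/a) = −(jπ/a)²·sin(jπx/a); on 0 ≤ x ≤ a, ∫sin²(jπx/a) dx = a/2 and ∫sin(jπx/a)·sin(lπx/a) dx = 0 for j ≠ l, so only diagonal terms survive in ∫|Ψ|² and ∫Ψ·Ψ″; ∫Ψ·Ψ′ dx = [Ψ²/2] between the walls = 0.
Normalization: ∫|Ψ|² dx = 16.878.
⟨p⟩ = 0.0000 and ⟨p²⟩ = 0.89970.
(Δp)² = 0.89970 − (0.0000)² = 0.89970.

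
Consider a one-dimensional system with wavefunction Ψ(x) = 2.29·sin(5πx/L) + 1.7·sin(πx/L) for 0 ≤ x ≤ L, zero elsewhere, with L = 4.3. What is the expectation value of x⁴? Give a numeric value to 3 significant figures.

61.4

⟨x⁴⟩ = ∫ x⁴·|Ψ|² dx / ∫|Ψ|² dx (integrals over the domain).
On 0 ≤ x ≤ L (j ≠ l): ∫sin²(jπx/L) dx = L/2, ∫sin(jπx/L)·sin(lπx/L) dx = 0; diagonal moments ∫x·sin²(jπx/L) dx = L²/4, ∫x²·sin²(jπx/L) dx = L³·(1/6 − 1/(4j²π²)); cross terms ∫x·sin(jπx/L)·sin(lπx/L) dx = 0 for j + l even and −4jlL²/(π²(j² − l²)²) for j + l odd, ∫x²·sin(jπx/L)·sin(lπx/L) dx = (−1)^(j+l)·4jlL³/(π²(j² − l²)²); higher powers the same way via product-to-sum and parts.
State is unnormalized: ∫|Ψ|² dx = 17.488, and ∫Ψ*·x⁴·Ψ dx = 1073.8, so ⟨x⁴⟩ = 1073.8 / 17.488.
⟨x⁴⟩ = 61.404.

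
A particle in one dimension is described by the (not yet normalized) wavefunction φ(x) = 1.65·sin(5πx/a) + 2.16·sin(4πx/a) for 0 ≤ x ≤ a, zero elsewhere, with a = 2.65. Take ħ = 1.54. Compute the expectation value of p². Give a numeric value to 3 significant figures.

p² φ = −ħ² d²φ/dx²; ⟨p²⟩ = −ħ² ∫ φ*·φ'' dx / ∫|φ|² dx.
d²/dx² sin(jπx/a) = −(jπ/a)²·sin(jπx/a); on 0 ≤ x ≤ a, ∫sin²(jπx/a) dx = a/2 and ∫sin(jπx/a)·sin(lπx/a) dx = 0 for j ≠ l, so only diagonal terms survive in ∫|φ|² and ∫φ·φ″; ∫φ·φ′ dx = [φ²/2] between the walls = 0.
State is unnormalized: ∫|φ|² dx = 9.7892, and ∫φ*·(−ħ² φ'') dx = 630.27, so ⟨p²⟩ = 630.27 / 9.7892.
⟨p²⟩ = 64.384.

64.4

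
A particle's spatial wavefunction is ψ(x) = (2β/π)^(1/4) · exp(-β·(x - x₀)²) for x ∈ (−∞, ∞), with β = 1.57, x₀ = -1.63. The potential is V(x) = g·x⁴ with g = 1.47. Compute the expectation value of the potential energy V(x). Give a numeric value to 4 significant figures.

⟨V⟩ = ∫ V(x)·|ψ|² dx.
Gaussian moments (u = x − x₀): ∫u^(2j)·e^(−2βu²) du = (2j−1)!!/(4β)^j · √(π/(2β)), odd powers integrate to 0; here √(π/(2β)) = 1.0003.
⟨V⟩ = 14.220.

14.22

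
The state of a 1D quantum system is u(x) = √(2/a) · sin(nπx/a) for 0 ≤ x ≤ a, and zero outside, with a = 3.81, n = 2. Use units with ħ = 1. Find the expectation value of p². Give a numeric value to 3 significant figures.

p² u = −ħ² d²u/dx²; ⟨p²⟩ = −ħ² ∫ u*·u'' dx.
d/dx sin(nπx/a) = (nπ/a)·cos(nπx/a) and d²/dx² sin(nπx/a) = −(nπ/a)²·sin(nπx/a); on 0 ≤ x ≤ a, ∫sin²(nπx/a) dx = a/2 and ∫sin(nπx/a)·cos(nπx/a) dx = 0.
⟨p²⟩ = 2.7196.

2.72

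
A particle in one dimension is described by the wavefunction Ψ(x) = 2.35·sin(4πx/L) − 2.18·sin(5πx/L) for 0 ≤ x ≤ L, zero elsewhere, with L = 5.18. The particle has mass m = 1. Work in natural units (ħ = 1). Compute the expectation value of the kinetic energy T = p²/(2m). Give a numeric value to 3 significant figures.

T = −(ħ²/2m) d²/dx², so ⟨T⟩ = −(ħ²/2m) ∫ Ψ*·Ψ'' dx / ∫|Ψ|² dx; with m = 1.
d²/dx² sin(jπx/L) = −(jπ/L)²·sin(jπx/L); on 0 ≤ x ≤ L, ∫sin²(jπx/L) dx = L/2 and ∫sin(jπx/L)·sin(lπx/L) dx = 0 for j ≠ l, so only diagonal terms survive in ∫|Ψ|² and ∫Ψ·Ψ″; ∫Ψ·Ψ′ dx = [Ψ²/2] between the walls = 0.
State is unnormalized: ∫|Ψ|² dx = 26.612, and ∫Ψ*·(−ħ²/2m · Ψ'') dx = 98.682, so ⟨T⟩ = 98.682 / 26.612.
⟨T⟩ = 3.7082.

3.71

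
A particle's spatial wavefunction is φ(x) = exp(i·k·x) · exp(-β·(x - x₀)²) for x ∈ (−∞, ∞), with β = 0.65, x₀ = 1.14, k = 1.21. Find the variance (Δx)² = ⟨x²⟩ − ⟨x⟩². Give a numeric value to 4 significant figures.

Compute ⟨x⟩ and ⟨x²⟩ separately, then (Δx)² = ⟨x²⟩ − ⟨x⟩².
Gaussian moments (u = x − x₀): ∫u^(2j)·e^(−2βu²) du = (2j−1)!!/(4β)^j · √(π/(2β)), odd powers integrate to 0; here √(π/(2β)) = 1.5545.
Normalization: ∫|φ|² dx = 1.5545.
⟨x⟩ = 1.1400 and ⟨x²⟩ = 1.6842.
(Δx)² = 1.6842 − (1.1400)² = 0.38462.

0.3846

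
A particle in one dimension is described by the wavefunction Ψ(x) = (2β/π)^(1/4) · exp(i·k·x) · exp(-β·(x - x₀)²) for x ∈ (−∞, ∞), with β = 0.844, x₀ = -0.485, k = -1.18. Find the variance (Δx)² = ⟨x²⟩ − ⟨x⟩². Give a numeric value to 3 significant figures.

Compute ⟨x⟩ and ⟨x²⟩ separately, then (Δx)² = ⟨x²⟩ − ⟨x⟩².
Gaussian moments (u = x − x₀): ∫u^(2j)·e^(−2βu²) du = (2j−1)!!/(4β)^j · √(π/(2β)), odd powers integrate to 0; here √(π/(2β)) = 1.3642.
⟨x⟩ = -0.48500 and ⟨x²⟩ = 0.53143.
(Δx)² = 0.53143 − (-0.48500)² = 0.29621.

0.296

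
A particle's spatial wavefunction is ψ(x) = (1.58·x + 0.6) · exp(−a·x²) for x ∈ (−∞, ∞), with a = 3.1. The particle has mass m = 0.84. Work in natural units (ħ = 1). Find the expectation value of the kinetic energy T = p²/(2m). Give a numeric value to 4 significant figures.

T = −(ħ²/2m) d²/dx², so ⟨T⟩ = −(ħ²/2m) ∫ ψ*·ψ'' dx / ∫|ψ|² dx; with m = 0.84.
Expand each integrand as polynomial × e^(−2ax²) and use ∫x^(2j)·e^(−2ax²) dx = (2j−1)!!/(4a)^j · √(π/(2a)), odd powers → 0; here √(π/(2a)) = 0.71183. Differentiate with the product rule, d/dx e^(−ax²) = −2ax·e^(−ax²).
State is unnormalized: ∫|ψ|² dx = 0.39957, and ∫ψ*·(−ħ²/2m · ψ'') dx = 1.2662, so ⟨T⟩ = 1.2662 / 0.39957.
⟨T⟩ = 3.1689.

3.169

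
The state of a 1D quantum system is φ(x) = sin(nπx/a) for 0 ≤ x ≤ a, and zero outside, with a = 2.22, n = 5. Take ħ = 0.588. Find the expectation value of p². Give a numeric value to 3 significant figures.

17.3

p² φ = −ħ² d²φ/dx²; ⟨p²⟩ = −ħ² ∫ φ*·φ'' dx / ∫|φ|² dx.
d/dx sin(nπx/a) = (nπ/a)·cos(nπx/a) and d²/dx² sin(nπx/a) = −(nπ/a)²·sin(nπx/a); on 0 ≤ x ≤ a, ∫sin²(nπx/a) dx = a/2 and ∫sin(nπx/a)·cos(nπx/a) dx = 0.
State is unnormalized: ∫|φ|² dx = 1.1100, and ∫φ*·(−ħ² φ'') dx = 19.214, so ⟨p²⟩ = 19.214 / 1.1100.
⟨p²⟩ = 17.310.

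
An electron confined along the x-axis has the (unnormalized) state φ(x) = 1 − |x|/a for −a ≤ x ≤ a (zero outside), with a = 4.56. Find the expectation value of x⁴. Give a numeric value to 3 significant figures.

⟨x⁴⟩ = ∫ x⁴·|φ|² dx / ∫|φ|² dx (integrals over the domain).
φ is even, so ∫ over [−a, a] = 2∫₀ᵃ with φ = 1 − x/a there: ∫₀ᵃ (1 − x/a)² dx = a/3, ∫₀ᵃ x²(1 − x/a)² dx = a³/30, ∫₀ᵃ x⁴(1 − x/a)² dx = a⁵/105.
State is unnormalized: ∫|φ|² dx = 3.0400, and ∫φ*·x⁴·φ dx = 37.555, so ⟨x⁴⟩ = 37.555 / 3.0400.
⟨x⁴⟩ = 12.354.

12.4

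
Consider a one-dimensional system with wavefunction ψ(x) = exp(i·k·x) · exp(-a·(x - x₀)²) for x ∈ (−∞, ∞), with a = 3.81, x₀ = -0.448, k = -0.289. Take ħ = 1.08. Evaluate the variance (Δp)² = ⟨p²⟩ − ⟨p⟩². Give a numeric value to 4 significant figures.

4.444

Compute ⟨p⟩ and ⟨p²⟩ separately; (Δp)² = ⟨p²⟩ − ⟨p⟩².
Gaussian moments (u = x − x₀): ∫u^(2j)·e^(−2au²) du = (2j−1)!!/(4a)^j · √(π/(2a)), odd powers integrate to 0; here √(π/(2a)) = 0.64209. Derivatives: ψ′ = (ik − 2au)·ψ, ψ″ = ((ik − 2au)² − 2a)·ψ; the odd-in-u pieces drop out.
Normalization: ∫|ψ|² dx = 0.64209.
⟨p⟩ = -0.31212 and ⟨p²⟩ = 4.5414.
(Δp)² = 4.5414 − (-0.31212)² = 4.4440.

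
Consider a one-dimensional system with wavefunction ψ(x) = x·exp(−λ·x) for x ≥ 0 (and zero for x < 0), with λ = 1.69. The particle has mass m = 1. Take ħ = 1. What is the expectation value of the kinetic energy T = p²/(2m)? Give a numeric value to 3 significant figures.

T = −(ħ²/2m) d²/dx², so ⟨T⟩ = −(ħ²/2m) ∫ ψ*·ψ'' dx / ∫|ψ|² dx; with m = 1.
Differentiate x·exp(−λ·x) with the product rule; every integrand then reduces to terms xʲ·e^(−2λx) on [0, ∞), with ∫₀^∞ xʲ·e^(−2λx) dx = j!/(2λ)^(j+1).
State is unnormalized: ∫|ψ|² dx = 0.051794, and ∫ψ*·(−ħ²/2m · ψ'') dx = 0.073964, so ⟨T⟩ = 0.073964 / 0.051794.
⟨T⟩ = 1.4281.

1.43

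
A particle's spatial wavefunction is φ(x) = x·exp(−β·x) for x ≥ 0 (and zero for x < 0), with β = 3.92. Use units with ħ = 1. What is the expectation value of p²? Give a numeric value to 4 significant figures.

15.37

p² φ = −ħ² d²φ/dx²; ⟨p²⟩ = −ħ² ∫ φ*·φ'' dx / ∫|φ|² dx.
Differentiate x·exp(−β·x) with the product rule; every integrand then reduces to terms xʲ·e^(−2βx) on [0, ∞), with ∫₀^∞ xʲ·e^(−2βx) dx = j!/(2β)^(j+1).
State is unnormalized: ∫|φ|² dx = 0.0041503, and ∫φ*·(−ħ² φ'') dx = 0.063776, so ⟨p²⟩ = 0.063776 / 0.0041503.
⟨p²⟩ = 15.366.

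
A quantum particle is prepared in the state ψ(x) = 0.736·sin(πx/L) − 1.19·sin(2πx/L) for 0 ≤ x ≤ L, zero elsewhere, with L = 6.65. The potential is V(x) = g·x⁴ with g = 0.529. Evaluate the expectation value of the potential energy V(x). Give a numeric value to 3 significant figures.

272.

⟨V⟩ = ∫ V(x)·|ψ|² dx / ∫|ψ|² dx.
On 0 ≤ x ≤ L (j ≠ l): ∫sin²(jπx/L) dx = L/2, ∫sin(jπx/L)·sin(lπx/L) dx = 0; diagonal moments ∫x·sin²(jπx/L) dx = L²/4, ∫x²·sin²(jπx/L) dx = L³·(1/6 − 1/(4j²π²)); cross terms ∫x·sin(jπx/L)·sin(lπx/L) dx = 0 for j + l even and −4jlL²/(π²(j² − l²)²) for j + l odd, ∫x²·sin(jπx/L)·sin(lπx/L) dx = (−1)^(j+l)·4jlL³/(π²(j² − l²)²); higher powers the same way via product-to-sum and parts.
State is unnormalized: ∫|ψ|² dx = 6.5097, and ∫ψ*·V(x)·ψ dx = 1772.5, so ⟨V⟩ = 1772.5 / 6.5097.
⟨V⟩ = 272.29.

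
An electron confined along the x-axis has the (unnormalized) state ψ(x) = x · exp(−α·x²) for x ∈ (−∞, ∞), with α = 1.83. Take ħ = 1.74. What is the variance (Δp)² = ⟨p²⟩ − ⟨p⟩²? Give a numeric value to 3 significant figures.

Compute ⟨p⟩ and ⟨p²⟩ separately; (Δp)² = ⟨p²⟩ − ⟨p⟩².
Expand each integrand as polynomial × e^(−2αx²) and use ∫x^(2j)·e^(−2αx²) dx = (2j−1)!!/(4α)^j · √(π/(2α)), odd powers → 0; here √(π/(2α)) = 0.92648. Differentiate with the product rule, d/dx e^(−αx²) = −2αx·e^(−αx²).
Normalization: ∫|ψ|² dx = 0.12657.
⟨p⟩ = 0.0000 and ⟨p²⟩ = 16.622.
(Δp)² = 16.622 − (0.0000)² = 16.622.

16.6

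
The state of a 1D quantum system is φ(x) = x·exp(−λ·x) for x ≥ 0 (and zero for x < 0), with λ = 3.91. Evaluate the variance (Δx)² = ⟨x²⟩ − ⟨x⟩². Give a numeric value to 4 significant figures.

0.04906

Compute ⟨x⟩ and ⟨x²⟩ separately, then (Δx)² = ⟨x²⟩ − ⟨x⟩².
Every integrand reduces to terms xʲ·e^(−2λx) on [0, ∞); use ∫₀^∞ xʲ·e^(−2λx) dx = j!/(2λ)^(j+1).
Normalization: ∫|φ|² dx = 0.0041822.
⟨x⟩ = 0.38363 and ⟨x²⟩ = 0.19623.
(Δx)² = 0.19623 − (0.38363)² = 0.049058.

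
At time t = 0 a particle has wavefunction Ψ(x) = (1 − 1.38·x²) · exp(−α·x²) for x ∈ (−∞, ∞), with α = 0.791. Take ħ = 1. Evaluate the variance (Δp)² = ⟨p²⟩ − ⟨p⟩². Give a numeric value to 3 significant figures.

3.63

Compute ⟨p⟩ and ⟨p²⟩ separately; (Δp)² = ⟨p²⟩ − ⟨p⟩².
Expand each integrand as polynomial × e^(−2αx²) and use ∫x^(2j)·e^(−2αx²) dx = (2j−1)!!/(4α)^j · √(π/(2α)), odd powers → 0; here √(π/(2α)) = 1.4092. Differentiate with the product rule, d/dx e^(−αx²) = −2αx·e^(−αx²).
Normalization: ∫|Ψ|² dx = 0.98416.
⟨p⟩ = 0.0000 and ⟨p²⟩ = 3.6288.
(Δp)² = 3.6288 − (0.0000)² = 3.6288.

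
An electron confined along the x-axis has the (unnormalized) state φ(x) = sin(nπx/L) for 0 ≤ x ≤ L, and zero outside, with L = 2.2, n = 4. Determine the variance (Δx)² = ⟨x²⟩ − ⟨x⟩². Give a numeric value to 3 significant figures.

0.388

Compute ⟨x⟩ and ⟨x²⟩ separately, then (Δx)² = ⟨x²⟩ − ⟨x⟩².
With sin²θ = (1 − cos2θ)/2 on 0 ≤ x ≤ L: ∫sin²(nπx/L) dx = L/2, ∫x·sin²(nπx/L) dx = L²/4, ∫x²·sin²(nπx/L) dx = L³·(1/6 − 1/(4n²π²)); higher powers xᵏ the same way, integrating xᵏ·cos(2nπx/L) by parts.
Normalization: ∫|φ|² dx = 1.1000.
⟨x⟩ = 1.1000 and ⟨x²⟩ = 1.5980.
(Δx)² = 1.5980 − (1.1000)² = 0.38801.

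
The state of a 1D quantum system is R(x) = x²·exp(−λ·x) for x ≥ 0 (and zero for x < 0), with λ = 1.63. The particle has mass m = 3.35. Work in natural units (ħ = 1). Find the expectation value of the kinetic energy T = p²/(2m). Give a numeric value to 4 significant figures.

0.1322

T = −(ħ²/2m) d²/dx², so ⟨T⟩ = −(ħ²/2m) ∫ R*·R'' dx / ∫|R|² dx; with m = 3.35.
Differentiate x²·exp(−λ·x) with the product rule; every integrand then reduces to terms xʲ·e^(−2λx) on [0, ∞), with ∫₀^∞ xʲ·e^(−2λx) dx = j!/(2λ)^(j+1).
State is unnormalized: ∫|R|² dx = 0.065181, and ∫R*·(−ħ²/2m · R'') dx = 0.0086159, so ⟨T⟩ = 0.0086159 / 0.065181.
⟨T⟩ = 0.13218.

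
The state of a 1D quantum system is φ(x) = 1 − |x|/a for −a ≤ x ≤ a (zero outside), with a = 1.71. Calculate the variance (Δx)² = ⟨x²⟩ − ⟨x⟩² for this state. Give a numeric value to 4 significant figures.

Compute ⟨x⟩ and ⟨x²⟩ separately, then (Δx)² = ⟨x²⟩ − ⟨x⟩².
φ is even, so ∫ over [−a, a] = 2∫₀ᵃ with φ = 1 − x/a there: ∫₀ᵃ (1 − x/a)² dx = a/3, ∫₀ᵃ x²(1 − x/a)² dx = a³/30, ∫₀ᵃ x⁴(1 − x/a)² dx = a⁵/105.
Normalization: ∫|φ|² dx = 1.1400.
⟨x⟩ = 0.0000 and ⟨x²⟩ = 0.29241.
(Δx)² = 0.29241 − (0.0000)² = 0.29241.

0.2924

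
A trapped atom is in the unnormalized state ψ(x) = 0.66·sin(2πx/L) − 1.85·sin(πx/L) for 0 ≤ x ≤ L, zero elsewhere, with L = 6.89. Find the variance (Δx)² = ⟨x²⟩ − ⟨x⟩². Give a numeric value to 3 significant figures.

1.14

Compute ⟨x⟩ and ⟨x²⟩ separately, then (Δx)² = ⟨x²⟩ − ⟨x⟩².
On 0 ≤ x ≤ L (j ≠ l): ∫sin²(jπx/L) dx = L/2, ∫sin(jπx/L)·sin(lπx/L) dx = 0; diagonal moments ∫x·sin²(jπx/L) dx = L²/4, ∫x²·sin²(jπx/L) dx = L³·(1/6 − 1/(4j²π²)); cross terms ∫x·sin(jπx/L)·sin(lπx/L) dx = 0 for j + l even and −4jlL²/(π²(j² − l²)²) for j + l odd, ∫x²·sin(jπx/L)·sin(lπx/L) dx = (−1)^(j+l)·4jlL³/(π²(j² − l²)²); higher powers the same way via product-to-sum and parts.
Normalization: ∫|ψ|² dx = 13.291.
⟨x⟩ = 4.2305 and ⟨x²⟩ = 19.035.
(Δx)² = 19.035 − (4.2305)² = 1.1376.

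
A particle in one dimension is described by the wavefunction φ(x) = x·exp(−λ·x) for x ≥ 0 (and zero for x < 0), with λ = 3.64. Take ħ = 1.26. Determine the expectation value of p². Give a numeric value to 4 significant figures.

21.04

p² φ = −ħ² d²φ/dx²; ⟨p²⟩ = −ħ² ∫ φ*·φ'' dx / ∫|φ|² dx.
Differentiate x·exp(−λ·x) with the product rule; every integrand then reduces to terms xʲ·e^(−2λx) on [0, ∞), with ∫₀^∞ xʲ·e^(−2λx) dx = j!/(2λ)^(j+1).
State is unnormalized: ∫|φ|² dx = 0.0051837, and ∫φ*·(−ħ² φ'') dx = 0.10904, so ⟨p²⟩ = 0.10904 / 0.0051837.
⟨p²⟩ = 21.035.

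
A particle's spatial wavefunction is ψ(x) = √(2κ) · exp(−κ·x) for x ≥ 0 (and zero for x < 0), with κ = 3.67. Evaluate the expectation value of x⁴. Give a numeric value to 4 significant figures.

0.008269

⟨x⁴⟩ = ∫ x⁴·|ψ|² dx (integrals over the domain).
Every integrand reduces to terms xʲ·e^(−2κx) on [0, ∞); use ∫₀^∞ xʲ·e^(−2κx) dx = j!/(2κ)^(j+1).
⟨x⁴⟩ = 0.0082685.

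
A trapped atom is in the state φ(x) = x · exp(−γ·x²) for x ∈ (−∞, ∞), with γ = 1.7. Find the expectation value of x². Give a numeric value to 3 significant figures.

0.441

⟨x²⟩ = ∫ x²·|φ|² dx / ∫|φ|² dx (integrals over the domain).
Expand each integrand as polynomial × e^(−2γx²) and use ∫x^(2j)·e^(−2γx²) dx = (2j−1)!!/(4γ)^j · √(π/(2γ)), odd powers → 0; here √(π/(2γ)) = 0.96125.
State is unnormalized: ∫|φ|² dx = 0.14136, and ∫φ*·x²·φ dx = 0.062365, so ⟨x²⟩ = 0.062365 / 0.14136.
⟨x²⟩ = 0.44118.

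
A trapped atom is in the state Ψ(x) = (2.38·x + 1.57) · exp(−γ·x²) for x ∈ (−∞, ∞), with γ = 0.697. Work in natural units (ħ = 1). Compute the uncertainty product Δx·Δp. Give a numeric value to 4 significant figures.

Δx = √(⟨x²⟩−⟨x⟩²), Δp = √(⟨p²⟩−⟨p⟩²).
Expand each integrand as polynomial × e^(−2γx²) and use ∫x^(2j)·e^(−2γx²) dx = (2j−1)!!/(4γ)^j · √(π/(2γ)), odd powers → 0; here √(π/(2γ)) = 1.5012. Differentiate with the product rule, d/dx e^(−γx²) = −2γx·e^(−γx²).
Normalization: ∫|Ψ|² dx = 6.7504.
⟨x⟩ = 0.59611, ⟨x²⟩ = 0.68281 ⇒ Δx = 0.57224.
⟨p⟩ = 0.0000, ⟨p²⟩ = 1.3269 ⇒ Δp = 1.1519.
Δx·Δp = 0.65915.

0.6592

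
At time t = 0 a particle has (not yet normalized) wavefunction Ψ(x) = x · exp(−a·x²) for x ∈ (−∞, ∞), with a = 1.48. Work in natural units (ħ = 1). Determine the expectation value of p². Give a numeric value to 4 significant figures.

p² Ψ = −ħ² d²Ψ/dx²; ⟨p²⟩ = −ħ² ∫ Ψ*·Ψ'' dx / ∫|Ψ|² dx.
Expand each integrand as polynomial × e^(−2ax²) and use ∫x^(2j)·e^(−2ax²) dx = (2j−1)!!/(4a)^j · √(π/(2a)), odd powers → 0; here √(π/(2a)) = 1.0302. Differentiate with the product rule, d/dx e^(−ax²) = −2ax·e^(−ax²).
State is unnormalized: ∫|Ψ|² dx = 0.17402, and ∫Ψ*·(−ħ² Ψ'') dx = 0.77266, so ⟨p²⟩ = 0.77266 / 0.17402.
⟨p²⟩ = 4.4400.

4.440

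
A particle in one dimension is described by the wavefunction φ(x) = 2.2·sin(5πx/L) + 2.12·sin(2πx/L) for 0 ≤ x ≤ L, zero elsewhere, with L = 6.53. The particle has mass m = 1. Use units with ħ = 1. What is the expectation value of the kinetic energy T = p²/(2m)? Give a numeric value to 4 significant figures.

1.723

T = −(ħ²/2m) d²/dx², so ⟨T⟩ = −(ħ²/2m) ∫ φ*·φ'' dx / ∫|φ|² dx; with m = 1.
d²/dx² sin(jπx/L) = −(jπ/L)²·sin(jπx/L); on 0 ≤ x ≤ L, ∫sin²(jπx/L) dx = L/2 and ∫sin(jπx/L)·sin(lπx/L) dx = 0 for j ≠ l, so only diagonal terms survive in ∫|φ|² and ∫φ·φ″; ∫φ·φ′ dx = [φ²/2] between the walls = 0.
State is unnormalized: ∫|φ|² dx = 30.477, and ∫φ*·(−ħ²/2m · φ'') dx = 52.514, so ⟨T⟩ = 52.514 / 30.477.
⟨T⟩ = 1.7231.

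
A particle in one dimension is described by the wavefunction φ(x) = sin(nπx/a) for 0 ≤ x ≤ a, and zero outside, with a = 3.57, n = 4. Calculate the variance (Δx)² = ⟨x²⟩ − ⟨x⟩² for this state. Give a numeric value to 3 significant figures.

1.02

Compute ⟨x⟩ and ⟨x²⟩ separately, then (Δx)² = ⟨x²⟩ − ⟨x⟩².
With sin²θ = (1 − cos2θ)/2 on 0 ≤ x ≤ a: ∫sin²(nπx/a) dx = a/2, ∫x·sin²(nπx/a) dx = a²/4, ∫x²·sin²(nπx/a) dx = a³·(1/6 − 1/(4n²π²)); higher powers xᵏ the same way, integrating xᵏ·cos(2nπx/a) by parts.
Normalization: ∫|φ|² dx = 1.7850.
⟨x⟩ = 1.7850 and ⟨x²⟩ = 4.2079.
(Δx)² = 4.2079 − (1.7850)² = 1.0217.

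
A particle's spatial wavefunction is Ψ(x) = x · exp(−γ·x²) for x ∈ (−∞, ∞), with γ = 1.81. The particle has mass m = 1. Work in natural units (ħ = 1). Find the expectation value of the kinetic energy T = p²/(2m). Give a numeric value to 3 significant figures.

T = −(ħ²/2m) d²/dx², so ⟨T⟩ = −(ħ²/2m) ∫ Ψ*·Ψ'' dx / ∫|Ψ|² dx; with m = 1.
Expand each integrand as polynomial × e^(−2γx²) and use ∫x^(2j)·e^(−2γx²) dx = (2j−1)!!/(4γ)^j · √(π/(2γ)), odd powers → 0; here √(π/(2γ)) = 0.93158. Differentiate with the product rule, d/dx e^(−γx²) = −2γx·e^(−γx²).
State is unnormalized: ∫|Ψ|² dx = 0.12867, and ∫Ψ*·(−ħ²/2m · Ψ'') dx = 0.34934, so ⟨T⟩ = 0.34934 / 0.12867.
⟨T⟩ = 2.7150.

2.72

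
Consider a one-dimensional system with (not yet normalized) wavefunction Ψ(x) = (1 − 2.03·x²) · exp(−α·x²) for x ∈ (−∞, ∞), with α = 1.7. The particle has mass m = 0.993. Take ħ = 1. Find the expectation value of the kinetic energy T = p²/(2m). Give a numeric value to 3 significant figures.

2.84

T = −(ħ²/2m) d²/dx², so ⟨T⟩ = −(ħ²/2m) ∫ Ψ*·Ψ'' dx / ∫|Ψ|² dx; with m = 0.993.
Expand each integrand as polynomial × e^(−2αx²) and use ∫x^(2j)·e^(−2αx²) dx = (2j−1)!!/(4α)^j · √(π/(2α)), odd powers → 0; here √(π/(2α)) = 0.96125. Differentiate with the product rule, d/dx e^(−αx²) = −2αx·e^(−αx²).
State is unnormalized: ∫|Ψ|² dx = 0.64433, and ∫Ψ*·(−ħ²/2m · Ψ'') dx = 1.8274, so ⟨T⟩ = 1.8274 / 0.64433.
⟨T⟩ = 2.8361.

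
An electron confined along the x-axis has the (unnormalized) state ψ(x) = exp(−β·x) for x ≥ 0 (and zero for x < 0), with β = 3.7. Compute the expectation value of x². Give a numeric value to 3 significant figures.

⟨x²⟩ = ∫ x²·|ψ|² dx / ∫|ψ|² dx (integrals over the domain).
Every integrand reduces to terms xʲ·e^(−2βx) on [0, ∞); use ∫₀^∞ xʲ·e^(−2βx) dx = j!/(2β)^(j+1).
State is unnormalized: ∫|ψ|² dx = 0.13514, and ∫ψ*·x²·ψ dx = 0.0049355, so ⟨x²⟩ = 0.0049355 / 0.13514.
⟨x²⟩ = 0.036523.

0.0365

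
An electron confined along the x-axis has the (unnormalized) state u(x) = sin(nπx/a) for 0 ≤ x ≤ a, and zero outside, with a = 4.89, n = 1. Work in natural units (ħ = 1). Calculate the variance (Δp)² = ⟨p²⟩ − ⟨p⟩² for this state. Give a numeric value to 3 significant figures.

Compute ⟨p⟩ and ⟨p²⟩ separately; (Δp)² = ⟨p²⟩ − ⟨p⟩².
d/dx sin(nπx/a) = (nπ/a)·cos(nπx/a) and d²/dx² sin(nπx/a) = −(nπ/a)²·sin(nπx/a); on 0 ≤ x ≤ a, ∫sin²(nπx/a) dx = a/2 and ∫sin(nπx/a)·cos(nπx/a) dx = 0.
Normalization: ∫|u|² dx = 2.4450.
⟨p⟩ = 0.0000 and ⟨p²⟩ = 0.41275.
(Δp)² = 0.41275 − (0.0000)² = 0.41275.

0.413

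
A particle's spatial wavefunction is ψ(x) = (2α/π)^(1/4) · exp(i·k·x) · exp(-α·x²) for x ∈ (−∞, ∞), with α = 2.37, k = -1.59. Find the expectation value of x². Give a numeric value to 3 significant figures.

⟨x²⟩ = ∫ x²·|ψ|² dx (integrals over the domain).
Gaussian moments: ∫x^(2j)·e^(−2αx²) dx = (2j−1)!!/(4α)^j · √(π/(2α)), odd powers integrate to 0; here √(π/(2α)) = 0.81412.
⟨x²⟩ = 0.10549.

0.105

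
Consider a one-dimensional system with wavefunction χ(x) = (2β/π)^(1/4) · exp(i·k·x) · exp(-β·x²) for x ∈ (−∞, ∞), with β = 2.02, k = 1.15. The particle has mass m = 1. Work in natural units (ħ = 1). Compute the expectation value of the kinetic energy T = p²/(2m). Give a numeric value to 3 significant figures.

1.67

T = −(ħ²/2m) d²/dx², so ⟨T⟩ = −(ħ²/2m) ∫ χ*·χ'' dx; with m = 1.
Gaussian moments: ∫x^(2j)·e^(−2βx²) dx = (2j−1)!!/(4β)^j · √(π/(2β)), odd powers integrate to 0; here √(π/(2β)) = 0.88183. Derivatives: χ′ = (ik − 2βx)·χ, χ″ = ((ik − 2βx)² − 2β)·χ; the odd-in-x pieces drop out.
⟨T⟩ = 1.6713.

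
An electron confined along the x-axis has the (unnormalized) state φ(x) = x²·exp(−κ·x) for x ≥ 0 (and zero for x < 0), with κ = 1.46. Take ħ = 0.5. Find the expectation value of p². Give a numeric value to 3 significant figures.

p² φ = −ħ² d²φ/dx²; ⟨p²⟩ = −ħ² ∫ φ*·φ'' dx / ∫|φ|² dx.
Differentiate x²·exp(−κ·x) with the product rule; every integrand then reduces to terms xʲ·e^(−2κx) on [0, ∞), with ∫₀^∞ xʲ·e^(−2κx) dx = j!/(2κ)^(j+1).
State is unnormalized: ∫|φ|² dx = 0.11306, and ∫φ*·(−ħ² φ'') dx = 0.020083, so ⟨p²⟩ = 0.020083 / 0.11306.
⟨p²⟩ = 0.17763.

0.178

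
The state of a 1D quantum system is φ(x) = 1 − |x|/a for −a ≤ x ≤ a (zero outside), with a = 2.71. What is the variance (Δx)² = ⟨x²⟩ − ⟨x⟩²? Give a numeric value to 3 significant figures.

Compute ⟨x⟩ and ⟨x²⟩ separately, then (Δx)² = ⟨x²⟩ − ⟨x⟩².
φ is even, so ∫ over [−a, a] = 2∫₀ᵃ with φ = 1 − x/a there: ∫₀ᵃ (1 − x/a)² dx = a/3, ∫₀ᵃ x²(1 − x/a)² dx = a³/30, ∫₀ᵃ x⁴(1 − x/a)² dx = a⁵/105.
Normalization: ∫|φ|² dx = 1.8067.
⟨x⟩ = 0.0000 and ⟨x²⟩ = 0.73441.
(Δx)² = 0.73441 − (0.0000)² = 0.73441.

0.734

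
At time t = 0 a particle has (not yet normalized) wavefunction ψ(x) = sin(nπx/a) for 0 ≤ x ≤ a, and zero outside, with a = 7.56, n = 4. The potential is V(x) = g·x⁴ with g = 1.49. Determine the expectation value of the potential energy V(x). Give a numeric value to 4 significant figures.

942.9

⟨V⟩ = ∫ V(x)·|ψ|² dx / ∫|ψ|² dx.
With sin²θ = (1 − cos2θ)/2 on 0 ≤ x ≤ a: ∫sin²(nπx/a) dx = a/2, ∫x·sin²(nπx/a) dx = a²/4, ∫x²·sin²(nπx/a) dx = a³·(1/6 − 1/(4n²π²)); higher powers xᵏ the same way, integrating xᵏ·cos(2nπx/a) by parts.
State is unnormalized: ∫|ψ|² dx = 3.7800, and ∫ψ*·V(x)·ψ dx = 3564.2, so ⟨V⟩ = 3564.2 / 3.7800.
⟨V⟩ = 942.90.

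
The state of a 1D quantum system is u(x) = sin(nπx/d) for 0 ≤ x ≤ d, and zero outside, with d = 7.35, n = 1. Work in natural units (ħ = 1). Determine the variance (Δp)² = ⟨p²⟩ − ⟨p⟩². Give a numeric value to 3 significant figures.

0.183

Compute ⟨p⟩ and ⟨p²⟩ separately; (Δp)² = ⟨p²⟩ − ⟨p⟩².
d/dx sin(nπx/d) = (nπ/d)·cos(nπx/d) and d²/dx² sin(nπx/d) = −(nπ/d)²·sin(nπx/d); on 0 ≤ x ≤ d, ∫sin²(nπx/d) dx = d/2 and ∫sin(nπx/d)·cos(nπx/d) dx = 0.
Normalization: ∫|u|² dx = 3.6750.
⟨p⟩ = 0.0000 and ⟨p²⟩ = 0.18269.
(Δp)² = 0.18269 − (0.0000)² = 0.18269.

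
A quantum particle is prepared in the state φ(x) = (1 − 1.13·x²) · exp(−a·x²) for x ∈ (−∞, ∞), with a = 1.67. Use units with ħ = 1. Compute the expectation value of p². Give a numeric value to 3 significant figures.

3.44

p² φ = −ħ² d²φ/dx²; ⟨p²⟩ = −ħ² ∫ φ*·φ'' dx / ∫|φ|² dx.
Expand each integrand as polynomial × e^(−2ax²) and use ∫x^(2j)·e^(−2ax²) dx = (2j−1)!!/(4a)^j · √(π/(2a)), odd powers → 0; here √(π/(2a)) = 0.96984. Differentiate with the product rule, d/dx e^(−ax²) = −2ax·e^(−ax²).
State is unnormalized: ∫|φ|² dx = 0.72498, and ∫φ*·(−ħ² φ'') dx = 2.4920, so ⟨p²⟩ = 2.4920 / 0.72498.
⟨p²⟩ = 3.4374.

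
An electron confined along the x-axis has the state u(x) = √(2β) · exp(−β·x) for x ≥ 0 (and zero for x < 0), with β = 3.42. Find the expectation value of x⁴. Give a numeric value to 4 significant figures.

⟨x⁴⟩ = ∫ x⁴·|u|² dx (integrals over the domain).
Every integrand reduces to terms xʲ·e^(−2βx) on [0, ∞); use ∫₀^∞ xʲ·e^(−2βx) dx = j!/(2β)^(j+1).
⟨x⁴⟩ = 0.010964.

0.01096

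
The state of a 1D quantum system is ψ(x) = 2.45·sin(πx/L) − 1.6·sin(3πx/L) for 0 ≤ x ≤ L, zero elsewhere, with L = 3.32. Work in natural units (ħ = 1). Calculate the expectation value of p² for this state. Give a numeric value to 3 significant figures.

p² ψ = −ħ² d²ψ/dx²; ⟨p²⟩ = −ħ² ∫ ψ*·ψ'' dx / ∫|ψ|² dx.
d²/dx² sin(jπx/L) = −(jπ/L)²·sin(jπx/L); on 0 ≤ x ≤ L, ∫sin²(jπx/L) dx = L/2 and ∫sin(jπx/L)·sin(lπx/L) dx = 0 for j ≠ l, so only diagonal terms survive in ∫|ψ|² and ∫ψ·ψ″; ∫ψ·ψ′ dx = [ψ²/2] between the walls = 0.
State is unnormalized: ∫|ψ|² dx = 14.214, and ∫ψ*·(−ħ² ψ'') dx = 43.168, so ⟨p²⟩ = 43.168 / 14.214.
⟨p²⟩ = 3.0371.

3.04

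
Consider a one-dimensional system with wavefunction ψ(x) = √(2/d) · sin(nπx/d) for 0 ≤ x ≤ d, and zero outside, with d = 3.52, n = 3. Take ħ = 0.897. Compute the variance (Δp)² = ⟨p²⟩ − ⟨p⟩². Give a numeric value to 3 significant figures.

5.77

Compute ⟨p⟩ and ⟨p²⟩ separately; (Δp)² = ⟨p²⟩ − ⟨p⟩².
d/dx sin(nπx/d) = (nπ/d)·cos(nπx/d) and d²/dx² sin(nπx/d) = −(nπ/d)²·sin(nπx/d); on 0 ≤ x ≤ d, ∫sin²(nπx/d) dx = d/2 and ∫sin(nπx/d)·cos(nπx/d) dx = 0.
⟨p⟩ = 0.0000 and ⟨p²⟩ = 5.7682.
(Δp)² = 5.7682 − (0.0000)² = 5.7682.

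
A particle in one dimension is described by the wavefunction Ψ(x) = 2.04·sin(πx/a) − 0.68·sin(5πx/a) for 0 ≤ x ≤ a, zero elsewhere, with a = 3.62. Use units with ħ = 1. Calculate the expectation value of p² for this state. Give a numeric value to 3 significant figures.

p² Ψ = −ħ² d²Ψ/dx²; ⟨p²⟩ = −ħ² ∫ Ψ*·Ψ'' dx / ∫|Ψ|² dx.
d²/dx² sin(jπx/a) = −(jπ/a)²·sin(jπx/a); on 0 ≤ x ≤ a, ∫sin²(jπx/a) dx = a/2 and ∫sin(jπx/a)·sin(lπx/a) dx = 0 for j ≠ l, so only diagonal terms survive in ∫|Ψ|² and ∫Ψ·Ψ″; ∫Ψ·Ψ′ dx = [Ψ²/2] between the walls = 0.
State is unnormalized: ∫|Ψ|² dx = 8.3694, and ∫Ψ*·(−ħ² Ψ'') dx = 21.432, so ⟨p²⟩ = 21.432 / 8.3694.
⟨p²⟩ = 2.5607.

2.56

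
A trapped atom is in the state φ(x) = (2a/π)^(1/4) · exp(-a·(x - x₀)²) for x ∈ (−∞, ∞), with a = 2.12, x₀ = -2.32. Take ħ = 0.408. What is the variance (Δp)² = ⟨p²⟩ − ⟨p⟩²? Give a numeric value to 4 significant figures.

Compute ⟨p⟩ and ⟨p²⟩ separately; (Δp)² = ⟨p²⟩ − ⟨p⟩².
Gaussian moments (u = x − x₀): ∫u^(2j)·e^(−2au²) du = (2j−1)!!/(4a)^j · √(π/(2a)), odd powers integrate to 0; here √(π/(2a)) = 0.86078. Derivatives: d/dx e^(−au²) = −2au·e^(−au²), d²/dx² e^(−au²) = (4a²u² − 2a)·e^(−au²).
⟨p⟩ = 0.0000 and ⟨p²⟩ = 0.35290.
(Δp)² = 0.35290 − (0.0000)² = 0.35290.

0.3529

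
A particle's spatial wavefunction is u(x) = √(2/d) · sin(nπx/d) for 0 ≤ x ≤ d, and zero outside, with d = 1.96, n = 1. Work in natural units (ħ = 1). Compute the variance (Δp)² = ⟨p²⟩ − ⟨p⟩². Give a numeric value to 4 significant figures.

Compute ⟨p⟩ and ⟨p²⟩ separately; (Δp)² = ⟨p²⟩ − ⟨p⟩².
d/dx sin(nπx/d) = (nπ/d)·cos(nπx/d) and d²/dx² sin(nπx/d) = −(nπ/d)²·sin(nπx/d); on 0 ≤ x ≤ d, ∫sin²(nπx/d) dx = d/2 and ∫sin(nπx/d)·cos(nπx/d) dx = 0.
⟨p⟩ = 0.0000 and ⟨p²⟩ = 2.5691.
(Δp)² = 2.5691 − (0.0000)² = 2.5691.

2.569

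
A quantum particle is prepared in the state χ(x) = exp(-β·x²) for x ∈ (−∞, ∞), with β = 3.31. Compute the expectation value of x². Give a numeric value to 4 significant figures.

⟨x²⟩ = ∫ x²·|χ|² dx / ∫|χ|² dx (integrals over the domain).
Gaussian moments: ∫x^(2j)·e^(−2βx²) dx = (2j−1)!!/(4β)^j · √(π/(2β)), odd powers integrate to 0; here √(π/(2β)) = 0.68888.
State is unnormalized: ∫|χ|² dx = 0.68888, and ∫χ*·x²·χ dx = 0.052030, so ⟨x²⟩ = 0.052030 / 0.68888.
⟨x²⟩ = 0.075529.

0.07553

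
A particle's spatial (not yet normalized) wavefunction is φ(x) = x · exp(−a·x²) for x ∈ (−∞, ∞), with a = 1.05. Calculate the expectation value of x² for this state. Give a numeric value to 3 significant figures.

⟨x²⟩ = ∫ x²·|φ|² dx / ∫|φ|² dx (integrals over the domain).
Expand each integrand as polynomial × e^(−2ax²) and use ∫x^(2j)·e^(−2ax²) dx = (2j−1)!!/(4a)^j · √(π/(2a)), odd powers → 0; here √(π/(2a)) = 1.2231.
State is unnormalized: ∫|φ|² dx = 0.29122, and ∫φ*·x²·φ dx = 0.20801, so ⟨x²⟩ = 0.20801 / 0.29122.
⟨x²⟩ = 0.71429.

0.714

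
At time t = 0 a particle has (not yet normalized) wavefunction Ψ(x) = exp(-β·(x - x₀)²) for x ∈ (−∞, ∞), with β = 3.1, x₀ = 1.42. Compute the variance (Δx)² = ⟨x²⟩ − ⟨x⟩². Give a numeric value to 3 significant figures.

Compute ⟨x⟩ and ⟨x²⟩ separately, then (Δx)² = ⟨x²⟩ − ⟨x⟩².
Gaussian moments (u = x − x₀): ∫u^(2j)·e^(−2βu²) du = (2j−1)!!/(4β)^j · √(π/(2β)), odd powers integrate to 0; here √(π/(2β)) = 0.71183.
Normalization: ∫|Ψ|² dx = 0.71183.
⟨x⟩ = 1.4200 and ⟨x²⟩ = 2.0970.
(Δx)² = 2.0970 − (1.4200)² = 0.080645.

0.0806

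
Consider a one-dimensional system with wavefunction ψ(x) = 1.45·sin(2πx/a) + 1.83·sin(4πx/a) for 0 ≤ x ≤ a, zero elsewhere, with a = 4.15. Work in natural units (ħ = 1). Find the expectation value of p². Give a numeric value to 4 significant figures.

p² ψ = −ħ² d²ψ/dx²; ⟨p²⟩ = −ħ² ∫ ψ*·ψ'' dx / ∫|ψ|² dx.
d²/dx² sin(jπx/a) = −(jπ/a)²·sin(jπx/a); on 0 ≤ x ≤ a, ∫sin²(jπx/a) dx = a/2 and ∫sin(jπx/a)·sin(lπx/a) dx = 0 for j ≠ l, so only diagonal terms survive in ∫|ψ|² and ∫ψ·ψ″; ∫ψ·ψ′ dx = [ψ²/2] between the walls = 0.
State is unnormalized: ∫|ψ|² dx = 11.312, and ∫ψ*·(−ħ² ψ'') dx = 73.716, so ⟨p²⟩ = 73.716 / 11.312.
⟨p²⟩ = 6.5168.

6.517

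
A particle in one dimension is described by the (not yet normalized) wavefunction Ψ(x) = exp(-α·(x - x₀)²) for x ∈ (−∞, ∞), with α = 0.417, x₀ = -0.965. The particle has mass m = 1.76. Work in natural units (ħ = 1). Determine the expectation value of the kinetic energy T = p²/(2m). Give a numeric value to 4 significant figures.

0.1185

T = −(ħ²/2m) d²/dx², so ⟨T⟩ = −(ħ²/2m) ∫ Ψ*·Ψ'' dx / ∫|Ψ|² dx; with m = 1.76.
Gaussian moments (u = x − x₀): ∫u^(2j)·e^(−2αu²) du = (2j−1)!!/(4α)^j · √(π/(2α)), odd powers integrate to 0; here √(π/(2α)) = 1.9408. Derivatives: d/dx e^(−αu²) = −2αu·e^(−αu²), d²/dx² e^(−αu²) = (4α²u² − 2α)·e^(−αu²).
State is unnormalized: ∫|Ψ|² dx = 1.9408, and ∫Ψ*·(−ħ²/2m · Ψ'') dx = 0.22992, so ⟨T⟩ = 0.22992 / 1.9408.
⟨T⟩ = 0.11847.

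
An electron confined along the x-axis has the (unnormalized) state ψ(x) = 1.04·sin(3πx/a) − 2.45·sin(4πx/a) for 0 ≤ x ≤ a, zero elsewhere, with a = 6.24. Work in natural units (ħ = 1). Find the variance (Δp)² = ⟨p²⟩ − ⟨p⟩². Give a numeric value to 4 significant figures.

Compute ⟨p⟩ and ⟨p²⟩ separately; (Δp)² = ⟨p²⟩ − ⟨p⟩².
d²/dx² sin(jπx/a) = −(jπ/a)²·sin(jπx/a); on 0 ≤ x ≤ a, ∫sin²(jπx/a) dx = a/2 and ∫sin(jπx/a)·sin(lπx/a) dx = 0 for j ≠ l, so only diagonal terms survive in ∫|ψ|² and ∫ψ·ψ″; ∫ψ·ψ′ dx = [ψ²/2] between the walls = 0.
Normalization: ∫|ψ|² dx = 22.102.
⟨p⟩ = 0.0000 and ⟨p²⟩ = 3.7847.
(Δp)² = 3.7847 − (0.0000)² = 3.7847.

3.785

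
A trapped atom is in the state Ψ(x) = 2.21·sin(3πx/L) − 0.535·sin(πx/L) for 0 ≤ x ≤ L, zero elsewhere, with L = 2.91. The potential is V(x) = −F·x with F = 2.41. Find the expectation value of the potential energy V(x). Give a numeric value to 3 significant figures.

⟨V⟩ = ∫ V(x)·|Ψ|² dx / ∫|Ψ|² dx.
On 0 ≤ x ≤ L (j ≠ l): ∫sin²(jπx/L) dx = L/2, ∫sin(jπx/L)·sin(lπx/L) dx = 0; diagonal moments ∫x·sin²(jπx/L) dx = L²/4, ∫x²·sin²(jπx/L) dx = L³·(1/6 − 1/(4j²π²)); cross terms ∫x·sin(jπx/L)·sin(lπx/L) dx = 0 for j + l even and −4jlL²/(π²(j² − l²)²) for j + l odd, ∫x²·sin(jπx/L)·sin(lπx/L) dx = (−1)^(j+l)·4jlL³/(π²(j² − l²)²); higher powers the same way via product-to-sum and parts.
State is unnormalized: ∫|Ψ|² dx = 7.5228, and ∫Ψ*·V(x)·Ψ dx = -26.379, so ⟨V⟩ = -26.379 / 7.5228.
⟨V⟩ = -3.5066.

-3.51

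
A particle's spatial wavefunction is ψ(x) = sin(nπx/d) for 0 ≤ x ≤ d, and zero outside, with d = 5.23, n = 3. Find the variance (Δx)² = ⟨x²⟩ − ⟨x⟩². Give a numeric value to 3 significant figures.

Compute ⟨x⟩ and ⟨x²⟩ separately, then (Δx)² = ⟨x²⟩ − ⟨x⟩².
With sin²θ = (1 − cos2θ)/2 on 0 ≤ x ≤ d: ∫sin²(nπx/d) dx = d/2, ∫x·sin²(nπx/d) dx = d²/4, ∫x²·sin²(nπx/d) dx = d³·(1/6 − 1/(4n²π²)); higher powers xᵏ the same way, integrating xᵏ·cos(2nπx/d) by parts.
Normalization: ∫|ψ|² dx = 2.6150.
⟨x⟩ = 2.6150 and ⟨x²⟩ = 8.9637.
(Δx)² = 8.9637 − (2.6150)² = 2.1254.

2.13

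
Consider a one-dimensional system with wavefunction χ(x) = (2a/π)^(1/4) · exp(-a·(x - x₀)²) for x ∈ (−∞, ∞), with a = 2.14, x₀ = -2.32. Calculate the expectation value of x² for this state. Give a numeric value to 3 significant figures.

⟨x²⟩ = ∫ x²·|χ|² dx (integrals over the domain).
Gaussian moments (u = x − x₀): ∫u^(2j)·e^(−2au²) du = (2j−1)!!/(4a)^j · √(π/(2a)), odd powers integrate to 0; here √(π/(2a)) = 0.85675.
⟨x²⟩ = 5.4992.

5.50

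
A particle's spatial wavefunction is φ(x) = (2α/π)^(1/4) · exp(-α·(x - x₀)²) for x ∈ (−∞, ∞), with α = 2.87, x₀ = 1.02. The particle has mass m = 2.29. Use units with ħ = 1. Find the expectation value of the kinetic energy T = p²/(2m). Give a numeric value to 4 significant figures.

0.6266

T = −(ħ²/2m) d²/dx², so ⟨T⟩ = −(ħ²/2m) ∫ φ*·φ'' dx; with m = 2.29.
Gaussian moments (u = x − x₀): ∫u^(2j)·e^(−2αu²) du = (2j−1)!!/(4α)^j · √(π/(2α)), odd powers integrate to 0; here √(π/(2α)) = 0.73981. Derivatives: d/dx e^(−αu²) = −2αu·e^(−αu²), d²/dx² e^(−αu²) = (4α²u² − 2α)·e^(−αu²).
⟨T⟩ = 0.62664.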